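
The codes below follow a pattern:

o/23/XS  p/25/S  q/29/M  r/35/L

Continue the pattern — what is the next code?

s/43/XL

Letter: o, p, q, r → s (letters move forward 1 place in the alphabet).
Second component: differences are 2, 4, 6, … (increasing by 2 each time); 23, 25, 29, 35 → 43.
Size: runs through clothing sizes XS→XL; XS, S, M, L → XL.
Combining the parts gives s/43/XL.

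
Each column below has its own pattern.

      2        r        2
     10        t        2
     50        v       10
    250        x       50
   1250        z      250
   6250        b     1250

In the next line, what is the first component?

First component — ×5 each step: 2, 10, 50, 250, 1250, 6250 → 31250.

31250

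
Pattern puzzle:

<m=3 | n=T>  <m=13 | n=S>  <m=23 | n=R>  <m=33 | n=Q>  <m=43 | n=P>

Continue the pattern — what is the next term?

M: +10 each step; 3, 13, 23, 33, 43 → 53.
N: T, S, R, Q, P → O (letters move back 1 place in the alphabet).
Putting it together: <m=53 | n=O>.

<m=53 | n=O>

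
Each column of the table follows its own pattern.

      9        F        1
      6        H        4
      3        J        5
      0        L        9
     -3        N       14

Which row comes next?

First component goes 9, 6, 3, 0, -3 → -6 (−3 each step).
Letter: letters move forward 2 places in the alphabet; F, H, J, L, N → P.
Third component: 1, 4, 5, 9, 14 → 23 (each term is the sum of the two before it).
So the next row is -6  P  23.

-6  P  23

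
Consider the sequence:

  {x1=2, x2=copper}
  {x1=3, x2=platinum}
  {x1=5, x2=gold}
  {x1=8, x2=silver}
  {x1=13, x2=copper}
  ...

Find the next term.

For the x1, each term is the sum of the two before it: 2, 3, 5, 8, 13 → 21.
X2: repeats copper → platinum → gold → silver; copper, platinum, gold, silver, copper → platinum.
Combining the parts gives {x1=21, x2=platinum}.

{x1=21, x2=platinum}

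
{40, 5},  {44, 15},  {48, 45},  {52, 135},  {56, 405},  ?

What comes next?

First coordinate: +4 each step, so 40, 44, 48, 52, 56 → 60.
For the second coordinate, ×3 each step: 5, 15, 45, 135, 405 → 1215.
Combining the parts gives {60, 1215}.

{60, 1215}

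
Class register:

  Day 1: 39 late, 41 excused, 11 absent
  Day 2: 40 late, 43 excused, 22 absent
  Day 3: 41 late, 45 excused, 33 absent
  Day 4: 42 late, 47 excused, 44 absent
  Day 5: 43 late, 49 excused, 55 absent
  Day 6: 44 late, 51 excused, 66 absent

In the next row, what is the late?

45

For the late, +1 each step: 39, 40, 41, 42, 43, 44 → 45.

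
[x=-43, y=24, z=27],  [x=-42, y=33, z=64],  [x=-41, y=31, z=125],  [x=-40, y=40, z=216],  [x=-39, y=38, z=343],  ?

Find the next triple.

X goes -43, -42, -41, -40, -39 → -38 (+1 each step).
Y — alternating steps +9, −2, +9, −2, …: 24, 33, 31, 40, 38 → 47.
Z: perfect cubes: 3³, 4³, 5³, …; 27, 64, 125, 216, 343 → 512.
Combining the parts gives [x=-38, y=47, z=512].

[x=-38, y=47, z=512]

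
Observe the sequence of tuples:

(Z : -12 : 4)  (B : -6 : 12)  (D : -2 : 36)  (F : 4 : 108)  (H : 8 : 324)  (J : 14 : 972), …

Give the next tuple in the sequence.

(L : 18 : 2916)

Letter: letters move forward 2 places in the alphabet, wrapping Z→A; Z, B, D, F, H, J → L.
Second slot: -12, -6, -2, 4, 8, 14 → 18 (alternating steps +6, +4, +6, +4, …).
Third slot: ×3 each step, so 4, 12, 36, 108, 324, 972 → 2916.
Putting it together: (L : 18 : 2916).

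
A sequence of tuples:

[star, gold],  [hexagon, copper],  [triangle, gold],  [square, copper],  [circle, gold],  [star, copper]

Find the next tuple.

Shape: repeats star → hexagon → triangle → square → circle, so star, hexagon, triangle, square, circle, star → hexagon.
Metal — alternates gold ↔ copper: gold, copper, gold, copper, gold, copper → gold.
Combining the parts gives [hexagon, gold].

[hexagon, gold]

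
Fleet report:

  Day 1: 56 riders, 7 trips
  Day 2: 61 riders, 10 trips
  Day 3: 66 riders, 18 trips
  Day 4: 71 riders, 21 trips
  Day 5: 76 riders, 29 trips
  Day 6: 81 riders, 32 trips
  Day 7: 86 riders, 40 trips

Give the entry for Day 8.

91 riders, 43 trips

Riders: 56, 61, 66, 71, 76, 81, 86 → 91 (+5 each step).
For the trips, alternating steps +3, +8, +3, +8, …: 7, 10, 18, 21, 29, 32, 40 → 43.
Combining the parts gives 91 riders, 43 trips.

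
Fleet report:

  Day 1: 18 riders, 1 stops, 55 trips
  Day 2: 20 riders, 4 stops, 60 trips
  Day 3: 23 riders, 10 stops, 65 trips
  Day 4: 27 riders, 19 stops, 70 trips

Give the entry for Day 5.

32 riders, 31 stops, 75 trips

Riders goes 18, 20, 23, 27 → 32 (differences are 2, 3, 4, … (increasing by 1 each time)).
Stops: differences are 3, 6, 9, … (increasing by 3 each time); 1, 4, 10, 19 → 31.
Trips — +5 each step: 55, 60, 65, 70 → 75.
Combining the parts gives 32 riders, 31 stops, 75 trips.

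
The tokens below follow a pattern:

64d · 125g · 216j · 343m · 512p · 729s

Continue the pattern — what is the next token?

First component: perfect cubes: 4³, 5³, 6³, …; 64, 125, 216, 343, 512, 729 → 1000.
Letter: letters move forward 3 places in the alphabet; d, g, j, m, p, s → v.
Putting it together: 1000v.

1000v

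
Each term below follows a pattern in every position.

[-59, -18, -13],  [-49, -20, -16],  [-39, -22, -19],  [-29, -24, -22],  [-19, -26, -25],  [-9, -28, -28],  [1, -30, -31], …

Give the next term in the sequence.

First entry: -59, -49, -39, -29, -19, -9, 1 → 11 (+10 each step).
Second entry: −2 each step, so -18, -20, -22, -24, -26, -28, -30 → -32.
Third entry: −3 each step; -13, -16, -19, -22, -25, -28, -31 → -34.
Putting it together: [11, -32, -34].

[11, -32, -34]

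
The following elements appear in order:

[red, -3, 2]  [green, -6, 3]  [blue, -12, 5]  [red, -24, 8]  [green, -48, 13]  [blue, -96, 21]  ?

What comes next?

[red, -192, 34]

Colour: repeats red → green → blue, so red, green, blue, red, green, blue → red.
Second entry goes -3, -6, -12, -24, -48, -96 → -192 (×2 each step).
Third entry goes 2, 3, 5, 8, 13, 21 → 34 (each term is the sum of the two before it).
Combining the parts gives [red, -192, 34].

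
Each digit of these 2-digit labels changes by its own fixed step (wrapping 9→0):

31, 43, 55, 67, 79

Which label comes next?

81

First digit: +1 each step, mod 10; 3, 4, 5, 6, 7 → 8.
Second digit — +2 each step, mod 10: 1, 3, 5, 7, 9 → 1.
So the next label is 81.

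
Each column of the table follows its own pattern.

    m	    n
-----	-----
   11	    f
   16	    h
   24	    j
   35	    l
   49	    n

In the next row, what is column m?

66

Column m — differences are 5, 8, 11, … (increasing by 3 each time): 11, 16, 24, 35, 49 → 66.
For the column n, letters move forward 2 places in the alphabet: f, h, j, l, n → p.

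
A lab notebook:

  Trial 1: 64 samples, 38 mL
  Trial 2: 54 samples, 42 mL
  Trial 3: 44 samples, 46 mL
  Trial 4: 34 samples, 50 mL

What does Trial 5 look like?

24 samples, 54 mL

Samples goes 64, 54, 44, 34 → 24 (−10 each step).
ML: +4 each step; 38, 42, 46, 50 → 54.
Combining the parts gives 24 samples, 54 mL.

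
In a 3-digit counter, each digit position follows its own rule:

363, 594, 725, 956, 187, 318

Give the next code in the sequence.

First digit — +2 each step, mod 10: 3, 5, 7, 9, 1, 3 → 5.
Second digit: 6, 9, 2, 5, 8, 1 → 4 (+3 each step, mod 10).
Third digit: 3, 4, 5, 6, 7, 8 → 9 (+1 each step, mod 10).
Putting it together: 549.

549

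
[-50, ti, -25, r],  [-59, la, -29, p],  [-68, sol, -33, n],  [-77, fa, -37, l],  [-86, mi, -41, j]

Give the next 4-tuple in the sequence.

First slot — −9 each step: -50, -59, -68, -77, -86 → -95.
Note: runs backward through the solfège scale do→ti; ti, la, sol, fa, mi → re.
Third slot: -25, -29, -33, -37, -41 → -45 (−4 each step).
For the letter, letters move back 2 places in the alphabet: r, p, n, l, j → h.
Putting it together: [-95, re, -45, h].

[-95, re, -45, h]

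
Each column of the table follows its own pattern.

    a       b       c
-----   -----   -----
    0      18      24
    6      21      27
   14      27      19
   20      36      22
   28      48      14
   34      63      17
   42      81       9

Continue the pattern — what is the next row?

48  102  12

For the column a, alternating steps +6, +8, +6, +8, …: 0, 6, 14, 20, 28, 34, 42 → 48.
Column b goes 18, 21, 27, 36, 48, 63, 81 → 102 (differences are 3, 6, 9, … (increasing by 3 each time)).
Column c: alternating steps +3, −8, +3, −8, …, so 24, 27, 19, 22, 14, 17, 9 → 12.
So the next row is 48  102  12.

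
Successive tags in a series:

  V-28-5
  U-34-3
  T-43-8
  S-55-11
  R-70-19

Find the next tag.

Letter goes V, U, T, S, R → Q (letters move back 1 place in the alphabet).
Second component: differences are 6, 9, 12, … (increasing by 3 each time); 28, 34, 43, 55, 70 → 88.
For the third component, each term is the sum of the two before it: 5, 3, 8, 11, 19 → 30.
Combining the parts gives Q-88-30.

Q-88-30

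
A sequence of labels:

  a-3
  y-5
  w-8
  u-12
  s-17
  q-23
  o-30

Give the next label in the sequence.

m-38

Letter: a, y, w, u, s, q, o → m (letters move back 2 places in the alphabet, wrapping A→Z).
Second component — differences are 2, 3, 4, … (increasing by 1 each time): 3, 5, 8, 12, 17, 23, 30 → 38.
So the next label is m-38.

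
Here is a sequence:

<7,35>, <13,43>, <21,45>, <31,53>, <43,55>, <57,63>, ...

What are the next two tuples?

<73,65>, <91,73>

First component: differences are 6, 8, 10, … (increasing by 2 each time); 7, 13, 21, 31, 43, 57 → 73 → 91.
Second component: 35, 43, 45, 53, 55, 63 → 65 → 73 (alternating steps +8, +2, +8, +2, …).
So the next two tuples are <73,65> and <91,73>.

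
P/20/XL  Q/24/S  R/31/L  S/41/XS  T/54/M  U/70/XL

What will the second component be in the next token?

89

Second component: 20, 24, 31, 41, 54, 70 → 89 (differences are 4, 7, 10, … (increasing by 3 each time)).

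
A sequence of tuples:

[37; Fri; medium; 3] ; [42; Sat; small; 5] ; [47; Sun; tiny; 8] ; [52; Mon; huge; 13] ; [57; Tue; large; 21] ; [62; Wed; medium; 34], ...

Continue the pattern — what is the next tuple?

[67; Thu; small; 55]

For the first component, +5 each step: 37, 42, 47, 52, 57, 62 → 67.
Day: runs through the weekdays Mon→Sun, so Fri, Sat, Sun, Mon, Tue, Wed → Thu.
Size: repeats medium → small → tiny → huge → large; medium, small, tiny, huge, large, medium → small.
Fourth component goes 3, 5, 8, 13, 21, 34 → 55 (each term is the sum of the two before it).
So the next tuple is [67; Thu; small; 55].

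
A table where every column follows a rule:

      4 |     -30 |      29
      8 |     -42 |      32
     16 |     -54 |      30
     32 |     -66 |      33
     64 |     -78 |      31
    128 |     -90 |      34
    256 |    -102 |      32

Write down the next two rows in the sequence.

First component — ×2 each step: 4, 8, 16, 32, 64, 128, 256 → 512 → 1024.
Second component: −12 each step, so -30, -42, -54, -66, -78, -90, -102 → -114 → -126.
Third component: 29, 32, 30, 33, 31, 34, 32 → 35 → 33 (alternating steps +3, −2, +3, −2, …).
Putting the parts together: 512  -114  35 and then 1024  -126  33.

512  -114  35; 1024  -126  33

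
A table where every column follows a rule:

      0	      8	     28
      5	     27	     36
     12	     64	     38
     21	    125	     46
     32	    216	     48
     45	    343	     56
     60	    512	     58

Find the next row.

77  729  66

First component goes 0, 5, 12, 21, 32, 45, 60 → 77 (differences are 5, 7, 9, … (increasing by 2 each time)).
Second component: perfect cubes: 2³, 3³, 4³, …; 8, 27, 64, 125, 216, 343, 512 → 729.
Third component — alternating steps +8, +2, +8, +2, …: 28, 36, 38, 46, 48, 56, 58 → 66.
Putting it together: 77  729  66.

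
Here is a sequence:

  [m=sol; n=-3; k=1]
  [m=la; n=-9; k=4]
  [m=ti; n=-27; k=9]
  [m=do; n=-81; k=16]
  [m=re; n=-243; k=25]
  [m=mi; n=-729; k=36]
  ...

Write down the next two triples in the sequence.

M: runs through the solfège scale do→ti, so sol, la, ti, do, re, mi → fa → sol.
N goes -3, -9, -27, -81, -243, -729 → -2187 → -6561 (×3 each step).
K: perfect squares: 1², 2², 3², …; 1, 4, 9, 16, 25, 36 → 49 → 64.
So the next two triples are [m=fa; n=-2187; k=49] and [m=sol; n=-6561; k=64].

[m=fa; n=-2187; k=49], [m=sol; n=-6561; k=64]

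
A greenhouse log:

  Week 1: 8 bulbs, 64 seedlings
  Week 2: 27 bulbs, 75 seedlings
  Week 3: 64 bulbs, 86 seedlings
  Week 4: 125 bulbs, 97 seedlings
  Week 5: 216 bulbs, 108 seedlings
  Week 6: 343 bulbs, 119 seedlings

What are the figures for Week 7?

512 bulbs, 130 seedlings

For the bulbs, perfect cubes: 2³, 3³, 4³, …: 8, 27, 64, 125, 216, 343 → 512.
Seedlings goes 64, 75, 86, 97, 108, 119 → 130 (+11 each step).
Putting it together: 512 bulbs, 130 seedlings.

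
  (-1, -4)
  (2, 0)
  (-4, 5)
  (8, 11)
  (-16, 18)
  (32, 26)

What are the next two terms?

First slot: -1, 2, -4, 8, -16, 32 → -64 → 128 (×(-2) each step).
Second slot: -4, 0, 5, 11, 18, 26 → 35 → 45 (differences are 4, 5, 6, … (increasing by 1 each time)).
Putting the parts together: (-64, 35) and then (128, 45).

(-64, 35), (128, 45)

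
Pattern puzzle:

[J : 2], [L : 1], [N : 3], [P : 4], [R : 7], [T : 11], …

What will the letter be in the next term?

V

Letter: letters move forward 2 places in the alphabet; J, L, N, P, R, T → V.
Second component — each term is the sum of the two before it: 2, 1, 3, 4, 7, 11 → 18.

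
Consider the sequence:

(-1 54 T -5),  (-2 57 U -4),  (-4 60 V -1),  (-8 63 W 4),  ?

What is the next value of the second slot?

Second slot: 54, 57, 60, 63 → 66 (+3 each step).

66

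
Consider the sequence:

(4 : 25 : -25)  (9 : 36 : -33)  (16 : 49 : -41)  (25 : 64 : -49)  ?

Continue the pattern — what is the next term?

(36 : 81 : -57)

First slot: perfect squares: 2², 3², 4², …; 4, 9, 16, 25 → 36.
Second slot goes 25, 36, 49, 64 → 81 (perfect squares: 5², 6², 7², …).
Third slot: -25, -33, -41, -49 → -57 (−8 each step).
So the next term is (36 : 81 : -57).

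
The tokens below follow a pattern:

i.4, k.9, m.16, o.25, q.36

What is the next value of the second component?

Second component — perfect squares: 2², 3², 4², …: 4, 9, 16, 25, 36 → 49.

49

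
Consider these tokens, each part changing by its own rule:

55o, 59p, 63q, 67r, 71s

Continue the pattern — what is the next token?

For the first component, +4 each step: 55, 59, 63, 67, 71 → 75.
Letter: letters move forward 1 place in the alphabet, so o, p, q, r, s → t.
So the next token is 75t.

75t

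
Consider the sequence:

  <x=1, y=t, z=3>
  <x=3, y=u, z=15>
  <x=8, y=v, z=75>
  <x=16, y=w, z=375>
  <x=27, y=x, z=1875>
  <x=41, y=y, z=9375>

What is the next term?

X — differences are 2, 5, 8, … (increasing by 3 each time): 1, 3, 8, 16, 27, 41 → 58.
Y: letters move forward 1 place in the alphabet; t, u, v, w, x, y → z.
Z: ×5 each step; 3, 15, 75, 375, 1875, 9375 → 46875.
Putting it together: <x=58, y=z, z=46875>.

<x=58, y=z, z=46875>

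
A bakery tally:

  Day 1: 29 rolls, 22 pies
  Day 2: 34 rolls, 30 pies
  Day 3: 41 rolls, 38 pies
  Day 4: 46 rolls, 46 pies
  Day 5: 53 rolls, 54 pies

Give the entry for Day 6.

For the rolls, alternating steps +5, +7, +5, +7, …: 29, 34, 41, 46, 53 → 58.
For the pies, +8 each step: 22, 30, 38, 46, 54 → 62.
So the next record is 58 rolls, 62 pies.

58 rolls, 62 pies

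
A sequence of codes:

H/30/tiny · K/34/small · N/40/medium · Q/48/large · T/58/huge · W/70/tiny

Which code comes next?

Z/84/small

Letter — letters move forward 3 places in the alphabet: H, K, N, Q, T, W → Z.
Second component: differences are 4, 6, 8, … (increasing by 2 each time); 30, 34, 40, 48, 58, 70 → 84.
Size: repeats tiny → small → medium → large → huge, so tiny, small, medium, large, huge, tiny → small.
Combining the parts gives Z/84/small.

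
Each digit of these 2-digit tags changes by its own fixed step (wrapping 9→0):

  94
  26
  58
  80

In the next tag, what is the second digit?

2

First digit: +3 each step, mod 10; 9, 2, 5, 8 → 1.
Second digit: +2 each step, mod 10, so 4, 6, 8, 0 → 2.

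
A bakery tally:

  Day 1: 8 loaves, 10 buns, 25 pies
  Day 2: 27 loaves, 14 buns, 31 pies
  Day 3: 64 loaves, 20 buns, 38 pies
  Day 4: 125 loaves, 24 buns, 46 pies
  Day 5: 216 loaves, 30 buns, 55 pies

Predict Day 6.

343 loaves, 34 buns, 65 pies

Loaves: perfect cubes: 2³, 3³, 4³, …; 8, 27, 64, 125, 216 → 343.
Buns goes 10, 14, 20, 24, 30 → 34 (alternating steps +4, +6, +4, +6, …).
Pies goes 25, 31, 38, 46, 55 → 65 (differences are 6, 7, 8, … (increasing by 1 each time)).
So the next row is 343 loaves, 34 buns, 65 pies.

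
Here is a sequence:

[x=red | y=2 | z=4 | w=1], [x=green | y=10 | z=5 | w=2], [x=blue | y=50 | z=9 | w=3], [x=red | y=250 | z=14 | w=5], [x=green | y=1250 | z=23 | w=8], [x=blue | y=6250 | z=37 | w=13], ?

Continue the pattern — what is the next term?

X goes red, green, blue, red, green, blue → red (repeats red → green → blue).
Y: ×5 each step, so 2, 10, 50, 250, 1250, 6250 → 31250.
Z: 4, 5, 9, 14, 23, 37 → 60 (each term is the sum of the two before it).
W: 1, 2, 3, 5, 8, 13 → 21 (each term is the sum of the two before it).
Putting it together: [x=red | y=31250 | z=60 | w=21].

[x=red | y=31250 | z=60 | w=21]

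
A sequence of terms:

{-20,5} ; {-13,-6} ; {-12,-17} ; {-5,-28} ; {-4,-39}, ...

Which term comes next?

First slot: alternating steps +7, +1, +7, +1, …; -20, -13, -12, -5, -4 → 3.
Second slot: −11 each step; 5, -6, -17, -28, -39 → -50.
Putting it together: {3,-50}.

{3,-50}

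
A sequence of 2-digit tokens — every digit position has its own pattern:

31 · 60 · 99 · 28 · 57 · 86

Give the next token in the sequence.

First digit: 3, 6, 9, 2, 5, 8 → 1 (+3 each step, mod 10).
Second digit: −1 each step, mod 10; 1, 0, 9, 8, 7, 6 → 5.
So the next token is 15.

15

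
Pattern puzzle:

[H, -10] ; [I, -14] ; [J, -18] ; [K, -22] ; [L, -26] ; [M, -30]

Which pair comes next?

Letter: H, I, J, K, L, M → N (letters move forward 1 place in the alphabet).
Second part — −4 each step: -10, -14, -18, -22, -26, -30 → -34.
So the next pair is [N, -34].

[N, -34]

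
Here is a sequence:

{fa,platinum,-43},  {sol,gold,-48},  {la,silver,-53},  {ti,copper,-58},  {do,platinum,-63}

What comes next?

Note goes fa, sol, la, ti, do → re (runs through the solfège scale do→ti).
Metal — repeats platinum → gold → silver → copper: platinum, gold, silver, copper, platinum → gold.
Third component: −5 each step; -43, -48, -53, -58, -63 → -68.
Combining the parts gives {re,gold,-68}.

{re,gold,-68}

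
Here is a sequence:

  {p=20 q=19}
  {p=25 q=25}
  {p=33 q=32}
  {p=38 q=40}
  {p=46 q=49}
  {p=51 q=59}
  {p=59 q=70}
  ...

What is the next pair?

{p=64 q=82}

P — alternating steps +5, +8, +5, +8, …: 20, 25, 33, 38, 46, 51, 59 → 64.
Q goes 19, 25, 32, 40, 49, 59, 70 → 82 (differences are 6, 7, 8, … (increasing by 1 each time)).
Putting it together: {p=64 q=82}.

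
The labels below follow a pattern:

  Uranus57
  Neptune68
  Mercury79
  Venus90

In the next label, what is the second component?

Second component: +11 each step; 57, 68, 79, 90 → 101.

101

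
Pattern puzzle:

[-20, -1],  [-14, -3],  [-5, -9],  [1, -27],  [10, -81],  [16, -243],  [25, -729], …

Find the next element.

First slot: alternating steps +6, +9, +6, +9, …; -20, -14, -5, 1, 10, 16, 25 → 31.
Second slot — ×3 each step: -1, -3, -9, -27, -81, -243, -729 → -2187.
Putting it together: [31, -2187].

[31, -2187]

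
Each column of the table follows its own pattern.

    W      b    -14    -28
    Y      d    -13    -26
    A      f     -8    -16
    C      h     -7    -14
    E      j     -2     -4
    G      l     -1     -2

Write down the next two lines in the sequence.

I  n  4  8; K  p  5  10

First letter goes W, Y, A, C, E, G → I → K (letters move forward 2 places in the alphabet, wrapping Z→A).
Second letter: b, d, f, h, j, l → n → p (letters move forward 2 places in the alphabet).
Third component: alternating steps +1, +5, +1, +5, …; -14, -13, -8, -7, -2, -1 → 4 → 5.
For the fourth component, always 2 × the third component: -28, -26, -16, -14, -4, -2 → 8 → 10.
Putting the parts together: I  n  4  8 and then K  p  5  10.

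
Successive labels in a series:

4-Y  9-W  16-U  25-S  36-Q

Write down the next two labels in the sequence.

First component: 4, 9, 16, 25, 36 → 49 → 64 (perfect squares: 2², 3², 4², …).
Letter goes Y, W, U, S, Q → O → M (letters move back 2 places in the alphabet).
Putting the parts together: 49-O and then 64-M.

49-O then 64-M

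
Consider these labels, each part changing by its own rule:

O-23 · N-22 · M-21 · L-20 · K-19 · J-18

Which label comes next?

I-17

Letter: letters move back 1 place in the alphabet; O, N, M, L, K, J → I.
Second component: −1 each step, so 23, 22, 21, 20, 19, 18 → 17.
Combining the parts gives I-17.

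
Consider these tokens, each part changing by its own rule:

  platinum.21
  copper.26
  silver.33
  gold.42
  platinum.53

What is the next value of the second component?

Second component — differences are 5, 7, 9, … (increasing by 2 each time): 21, 26, 33, 42, 53 → 66.

66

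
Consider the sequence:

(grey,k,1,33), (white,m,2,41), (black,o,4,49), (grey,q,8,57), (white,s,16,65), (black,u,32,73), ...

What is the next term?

Shade — repeats grey → white → black: grey, white, black, grey, white, black → grey.
Letter — letters move forward 2 places in the alphabet: k, m, o, q, s, u → w.
Third value — ×2 each step: 1, 2, 4, 8, 16, 32 → 64.
Fourth value: +8 each step; 33, 41, 49, 57, 65, 73 → 81.
So the next term is (grey,w,64,81).

(grey,w,64,81)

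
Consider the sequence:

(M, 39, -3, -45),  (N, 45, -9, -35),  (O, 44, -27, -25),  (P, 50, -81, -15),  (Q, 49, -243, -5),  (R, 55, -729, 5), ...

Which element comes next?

(S, 54, -2187, 15)

Letter goes M, N, O, P, Q, R → S (letters move forward 1 place in the alphabet).
Second component goes 39, 45, 44, 50, 49, 55 → 54 (alternating steps +6, −1, +6, −1, …).
Third component — ×3 each step: -3, -9, -27, -81, -243, -729 → -2187.
Fourth component: +10 each step; -45, -35, -25, -15, -5, 5 → 15.
So the next element is (S, 54, -2187, 15).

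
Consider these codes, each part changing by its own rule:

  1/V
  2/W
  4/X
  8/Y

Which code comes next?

16/Z

First component: 1, 2, 4, 8 → 16 (×2 each step).
Letter: letters move forward 1 place in the alphabet, so V, W, X, Y → Z.
Combining the parts gives 16/Z.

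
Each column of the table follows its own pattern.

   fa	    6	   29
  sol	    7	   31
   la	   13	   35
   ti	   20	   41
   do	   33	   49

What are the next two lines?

Note: fa, sol, la, ti, do → re → mi (runs through the solfège scale do→ti).
Second component: each term is the sum of the two before it; 6, 7, 13, 20, 33 → 53 → 86.
Third component: differences are 2, 4, 6, … (increasing by 2 each time); 29, 31, 35, 41, 49 → 59 → 71.
So the next two lines are re  53  59 and mi  86  71.

re  53  59; mi  86  71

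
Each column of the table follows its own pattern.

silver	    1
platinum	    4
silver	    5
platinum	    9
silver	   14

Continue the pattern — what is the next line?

Metal — alternates silver ↔ platinum: silver, platinum, silver, platinum, silver → platinum.
Second component — each term is the sum of the two before it: 1, 4, 5, 9, 14 → 23.
So the next line is platinum  23.

platinum  23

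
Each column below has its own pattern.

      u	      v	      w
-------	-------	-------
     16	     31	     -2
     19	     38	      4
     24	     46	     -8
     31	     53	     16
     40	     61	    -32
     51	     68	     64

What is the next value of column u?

Column u: differences are 3, 5, 7, … (increasing by 2 each time); 16, 19, 24, 31, 40, 51 → 64.

64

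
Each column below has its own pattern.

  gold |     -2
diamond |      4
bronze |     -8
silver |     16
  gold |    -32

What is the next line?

For the rank, repeats gold → diamond → bronze → silver: gold, diamond, bronze, silver, gold → diamond.
For the second component, ×(-2) each step: -2, 4, -8, 16, -32 → 64.
Combining the parts gives diamond  64.

diamond  64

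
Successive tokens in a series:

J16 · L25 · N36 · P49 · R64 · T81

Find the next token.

V100

Letter goes J, L, N, P, R, T → V (letters move forward 2 places in the alphabet).
Second component — perfect squares: 4², 5², 6², …: 16, 25, 36, 49, 64, 81 → 100.
Combining the parts gives V100.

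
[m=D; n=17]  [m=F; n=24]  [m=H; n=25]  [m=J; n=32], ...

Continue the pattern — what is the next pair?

[m=L; n=33]

M: letters move forward 2 places in the alphabet; D, F, H, J → L.
N: alternating steps +7, +1, +7, +1, …; 17, 24, 25, 32 → 33.
So the next pair is [m=L; n=33].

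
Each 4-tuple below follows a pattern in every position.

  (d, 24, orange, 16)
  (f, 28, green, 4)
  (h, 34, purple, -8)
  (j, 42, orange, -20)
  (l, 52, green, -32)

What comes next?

(n, 64, purple, -44)

Letter: letters move forward 2 places in the alphabet, so d, f, h, j, l → n.
Second entry — differences are 4, 6, 8, … (increasing by 2 each time): 24, 28, 34, 42, 52 → 64.
Colour goes orange, green, purple, orange, green → purple (repeats orange → green → purple).
Fourth entry: 16, 4, -8, -20, -32 → -44 (−12 each step).
So the next 4-tuple is (n, 64, purple, -44).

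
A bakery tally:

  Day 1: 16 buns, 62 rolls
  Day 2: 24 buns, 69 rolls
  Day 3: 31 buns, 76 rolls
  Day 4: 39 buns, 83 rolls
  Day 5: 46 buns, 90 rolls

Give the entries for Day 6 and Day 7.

54 buns, 97 rolls; 61 buns, 104 rolls

Buns: alternating steps +8, +7, +8, +7, …; 16, 24, 31, 39, 46 → 54 → 61.
For the rolls, +7 each step: 62, 69, 76, 83, 90 → 97 → 104.
Putting the parts together: 54 buns, 97 rolls and then 61 buns, 104 rolls.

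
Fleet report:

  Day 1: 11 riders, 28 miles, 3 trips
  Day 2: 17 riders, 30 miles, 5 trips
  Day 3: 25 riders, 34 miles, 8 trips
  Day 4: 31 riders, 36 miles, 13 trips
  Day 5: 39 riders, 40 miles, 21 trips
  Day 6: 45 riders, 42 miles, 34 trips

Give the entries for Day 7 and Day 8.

Riders: 11, 17, 25, 31, 39, 45 → 53 → 59 (alternating steps +6, +8, +6, +8, …).
Miles — alternating steps +2, +4, +2, +4, …: 28, 30, 34, 36, 40, 42 → 46 → 48.
For the trips, each term is the sum of the two before it: 3, 5, 8, 13, 21, 34 → 55 → 89.
Putting the parts together: 53 riders, 46 miles, 55 trips and then 59 riders, 48 miles, 89 trips.

53 riders, 46 miles, 55 trips; 59 riders, 48 miles, 89 trips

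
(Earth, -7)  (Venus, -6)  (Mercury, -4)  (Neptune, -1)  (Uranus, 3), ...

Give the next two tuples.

Planet goes Earth, Venus, Mercury, Neptune, Uranus → Saturn → Jupiter (runs backward through the planets Mercury→Neptune).
For the second entry, differences are 1, 2, 3, … (increasing by 1 each time): -7, -6, -4, -1, 3 → 8 → 14.
Putting the parts together: (Saturn, 8) and then (Jupiter, 14).

(Saturn, 8), (Jupiter, 14)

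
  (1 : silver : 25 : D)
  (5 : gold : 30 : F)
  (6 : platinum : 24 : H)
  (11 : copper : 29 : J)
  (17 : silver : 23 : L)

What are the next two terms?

(28 : gold : 28 : N), (45 : platinum : 22 : P)

First slot goes 1, 5, 6, 11, 17 → 28 → 45 (each term is the sum of the two before it).
Metal: silver, gold, platinum, copper, silver → gold → platinum (repeats silver → gold → platinum → copper).
Third slot: 25, 30, 24, 29, 23 → 28 → 22 (alternating steps +5, −6, +5, −6, …).
Letter: D, F, H, J, L → N → P (letters move forward 2 places in the alphabet).
Putting the parts together: (28 : gold : 28 : N) and then (45 : platinum : 22 : P).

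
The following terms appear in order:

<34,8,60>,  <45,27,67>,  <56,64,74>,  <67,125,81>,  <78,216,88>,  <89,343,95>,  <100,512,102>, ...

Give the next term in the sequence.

First component: +11 each step, so 34, 45, 56, 67, 78, 89, 100 → 111.
Second component: 8, 27, 64, 125, 216, 343, 512 → 729 (perfect cubes: 2³, 3³, 4³, …).
Third component: +7 each step, so 60, 67, 74, 81, 88, 95, 102 → 109.
So the next term is <111,729,109>.

<111,729,109>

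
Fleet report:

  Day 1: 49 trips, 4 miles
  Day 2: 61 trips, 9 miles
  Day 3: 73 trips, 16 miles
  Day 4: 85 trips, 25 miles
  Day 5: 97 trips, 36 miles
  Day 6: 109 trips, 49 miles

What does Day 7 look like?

Trips: 49, 61, 73, 85, 97, 109 → 121 (+12 each step).
Miles goes 4, 9, 16, 25, 36, 49 → 64 (perfect squares: 2², 3², 4², …).
Combining the parts gives 121 trips, 64 miles.

121 trips, 64 miles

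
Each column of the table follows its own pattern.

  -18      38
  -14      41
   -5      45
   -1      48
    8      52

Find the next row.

First component: alternating steps +4, +9, +4, +9, …, so -18, -14, -5, -1, 8 → 12.
Second component goes 38, 41, 45, 48, 52 → 55 (alternating steps +3, +4, +3, +4, …).
Combining the parts gives 12  55.

12  55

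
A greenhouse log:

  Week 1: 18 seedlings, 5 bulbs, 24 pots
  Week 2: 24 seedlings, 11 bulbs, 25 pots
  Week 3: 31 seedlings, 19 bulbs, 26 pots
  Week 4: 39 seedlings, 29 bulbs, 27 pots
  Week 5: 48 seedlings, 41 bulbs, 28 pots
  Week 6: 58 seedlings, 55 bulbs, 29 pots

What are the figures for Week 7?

69 seedlings, 71 bulbs, 30 pots

Seedlings: 18, 24, 31, 39, 48, 58 → 69 (differences are 6, 7, 8, … (increasing by 1 each time)).
Bulbs: differences are 6, 8, 10, … (increasing by 2 each time), so 5, 11, 19, 29, 41, 55 → 71.
For the pots, +1 each step: 24, 25, 26, 27, 28, 29 → 30.
So the next row is 69 seedlings, 71 bulbs, 30 pots.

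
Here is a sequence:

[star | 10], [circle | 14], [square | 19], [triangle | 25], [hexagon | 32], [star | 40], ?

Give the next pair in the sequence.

Shape: star, circle, square, triangle, hexagon, star → circle (repeats star → circle → square → triangle → hexagon).
Second component: 10, 14, 19, 25, 32, 40 → 49 (differences are 4, 5, 6, … (increasing by 1 each time)).
Combining the parts gives [circle | 49].

[circle | 49]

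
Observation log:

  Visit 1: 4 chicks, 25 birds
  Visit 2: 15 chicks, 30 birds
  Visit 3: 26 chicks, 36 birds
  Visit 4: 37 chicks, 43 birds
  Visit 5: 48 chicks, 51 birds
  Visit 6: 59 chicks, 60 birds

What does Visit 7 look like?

70 chicks, 70 birds

Chicks goes 4, 15, 26, 37, 48, 59 → 70 (+11 each step).
Birds: differences are 5, 6, 7, … (increasing by 1 each time), so 25, 30, 36, 43, 51, 60 → 70.
Combining the parts gives 70 chicks, 70 birds.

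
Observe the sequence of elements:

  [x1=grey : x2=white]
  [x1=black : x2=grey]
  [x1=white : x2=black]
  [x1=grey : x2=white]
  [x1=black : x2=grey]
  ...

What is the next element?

For the x1, repeats grey → black → white: grey, black, white, grey, black → white.
X2: repeats white → grey → black, so white, grey, black, white, grey → black.
So the next element is [x1=white : x2=black].

[x1=white : x2=black]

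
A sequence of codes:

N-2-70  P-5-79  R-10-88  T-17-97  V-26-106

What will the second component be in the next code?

37

Letter: N, P, R, T, V → X (letters move forward 2 places in the alphabet).
Second component: differences are 3, 5, 7, … (increasing by 2 each time), so 2, 5, 10, 17, 26 → 37.
Third component: 70, 79, 88, 97, 106 → 115 (+9 each step).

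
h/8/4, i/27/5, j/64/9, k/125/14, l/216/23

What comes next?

m/343/37

Letter: letters move forward 1 place in the alphabet; h, i, j, k, l → m.
For the second component, perfect cubes: 2³, 3³, 4³, …: 8, 27, 64, 125, 216 → 343.
Third component: each term is the sum of the two before it, so 4, 5, 9, 14, 23 → 37.
So the next code is m/343/37.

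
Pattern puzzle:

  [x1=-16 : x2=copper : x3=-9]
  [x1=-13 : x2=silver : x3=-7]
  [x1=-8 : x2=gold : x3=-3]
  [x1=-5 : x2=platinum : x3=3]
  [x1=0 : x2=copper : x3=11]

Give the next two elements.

X1: -16, -13, -8, -5, 0 → 3 → 8 (alternating steps +3, +5, +3, +5, …).
X2 — repeats copper → silver → gold → platinum: copper, silver, gold, platinum, copper → silver → gold.
X3: -9, -7, -3, 3, 11 → 21 → 33 (differences are 2, 4, 6, … (increasing by 2 each time)).
Putting the parts together: [x1=3 : x2=silver : x3=21] and then [x1=8 : x2=gold : x3=33].

[x1=3 : x2=silver : x3=21], [x1=8 : x2=gold : x3=33]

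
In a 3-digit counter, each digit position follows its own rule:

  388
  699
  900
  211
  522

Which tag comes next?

833

First digit: 3, 6, 9, 2, 5 → 8 (+3 each step, mod 10).
Second digit: +1 each step, mod 10; 8, 9, 0, 1, 2 → 3.
Third digit — +1 each step, mod 10: 8, 9, 0, 1, 2 → 3.
Combining the parts gives 833.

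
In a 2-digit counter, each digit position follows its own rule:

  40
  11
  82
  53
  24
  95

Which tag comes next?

66

For the first digit, −3 each step, mod 10: 4, 1, 8, 5, 2, 9 → 6.
Second digit: 0, 1, 2, 3, 4, 5 → 6 (+1 each step, mod 10).
Combining the parts gives 66.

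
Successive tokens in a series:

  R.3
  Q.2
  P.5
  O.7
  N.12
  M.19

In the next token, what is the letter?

Letter goes R, Q, P, O, N, M → L (letters move back 1 place in the alphabet).

L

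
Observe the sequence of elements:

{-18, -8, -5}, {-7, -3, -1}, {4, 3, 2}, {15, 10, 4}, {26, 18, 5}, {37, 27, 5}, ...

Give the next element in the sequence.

{48, 37, 4}

For the first entry, +11 each step: -18, -7, 4, 15, 26, 37 → 48.
Second entry: differences are 5, 6, 7, … (increasing by 1 each time), so -8, -3, 3, 10, 18, 27 → 37.
Third entry: -5, -1, 2, 4, 5, 5 → 4 (differences are 4, 3, 2, … (decreasing by 1 each time)).
Combining the parts gives {48, 37, 4}.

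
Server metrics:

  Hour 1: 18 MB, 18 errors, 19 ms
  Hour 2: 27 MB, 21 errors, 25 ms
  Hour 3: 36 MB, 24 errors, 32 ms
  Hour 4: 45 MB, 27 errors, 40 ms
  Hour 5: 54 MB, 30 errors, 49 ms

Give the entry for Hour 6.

MB: +9 each step, so 18, 27, 36, 45, 54 → 63.
Errors: +3 each step; 18, 21, 24, 27, 30 → 33.
Ms: differences are 6, 7, 8, … (increasing by 1 each time); 19, 25, 32, 40, 49 → 59.
Combining the parts gives 63 MB, 33 errors, 59 ms.

63 MB, 33 errors, 59 ms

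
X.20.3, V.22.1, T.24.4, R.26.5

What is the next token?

P.28.9

Letter goes X, V, T, R → P (letters move back 2 places in the alphabet).
Second component: 20, 22, 24, 26 → 28 (+2 each step).
Third component goes 3, 1, 4, 5 → 9 (each term is the sum of the two before it).
Putting it together: P.28.9.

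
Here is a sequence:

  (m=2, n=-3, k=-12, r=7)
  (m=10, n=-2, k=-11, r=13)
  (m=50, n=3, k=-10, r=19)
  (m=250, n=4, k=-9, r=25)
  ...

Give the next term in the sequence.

(m=1250, n=9, k=-8, r=31)

M goes 2, 10, 50, 250 → 1250 (×5 each step).
N: -3, -2, 3, 4 → 9 (alternating steps +1, +5, +1, +5, …).
K — +1 each step: -12, -11, -10, -9 → -8.
R — +6 each step: 7, 13, 19, 25 → 31.
Putting it together: (m=1250, n=9, k=-8, r=31).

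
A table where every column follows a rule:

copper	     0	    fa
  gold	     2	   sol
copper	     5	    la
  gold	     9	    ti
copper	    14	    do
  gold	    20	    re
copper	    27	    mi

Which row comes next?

For the metal, alternates copper ↔ gold: copper, gold, copper, gold, copper, gold, copper → gold.
Second component — differences are 2, 3, 4, … (increasing by 1 each time): 0, 2, 5, 9, 14, 20, 27 → 35.
Note: runs through the solfège scale do→ti; fa, sol, la, ti, do, re, mi → fa.
Putting it together: gold  35  fa.

gold  35  fa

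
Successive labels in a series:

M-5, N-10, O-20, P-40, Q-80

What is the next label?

For the letter, letters move forward 1 place in the alphabet: M, N, O, P, Q → R.
Second component: ×2 each step; 5, 10, 20, 40, 80 → 160.
Combining the parts gives R-160.

R-160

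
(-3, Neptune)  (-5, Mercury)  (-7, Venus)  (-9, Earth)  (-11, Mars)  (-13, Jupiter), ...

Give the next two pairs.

First entry: −2 each step; -3, -5, -7, -9, -11, -13 → -15 → -17.
Planet — runs through the planets Mercury→Neptune: Neptune, Mercury, Venus, Earth, Mars, Jupiter → Saturn → Uranus.
So the next two pairs are (-15, Saturn) and (-17, Uranus).

(-15, Saturn), (-17, Uranus)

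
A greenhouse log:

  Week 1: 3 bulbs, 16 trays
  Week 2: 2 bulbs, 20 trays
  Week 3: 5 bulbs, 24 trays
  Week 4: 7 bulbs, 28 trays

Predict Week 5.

Bulbs: 3, 2, 5, 7 → 12 (each term is the sum of the two before it).
Trays goes 16, 20, 24, 28 → 32 (+4 each step).
So the next row is 12 bulbs, 32 trays.

12 bulbs, 32 trays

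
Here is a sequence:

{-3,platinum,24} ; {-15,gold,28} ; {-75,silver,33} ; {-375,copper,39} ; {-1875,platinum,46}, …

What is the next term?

{-9375,gold,54}

First part: ×5 each step; -3, -15, -75, -375, -1875 → -9375.
Metal goes platinum, gold, silver, copper, platinum → gold (repeats platinum → gold → silver → copper).
For the third part, differences are 4, 5, 6, … (increasing by 1 each time): 24, 28, 33, 39, 46 → 54.
So the next term is {-9375,gold,54}.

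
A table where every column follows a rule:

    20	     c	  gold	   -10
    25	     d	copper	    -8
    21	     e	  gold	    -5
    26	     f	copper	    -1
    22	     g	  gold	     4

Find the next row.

For the first component, alternating steps +5, −4, +5, −4, …: 20, 25, 21, 26, 22 → 27.
For the letter, letters move forward 1 place in the alphabet: c, d, e, f, g → h.
For the metal, alternates gold ↔ copper: gold, copper, gold, copper, gold → copper.
Fourth component goes -10, -8, -5, -1, 4 → 10 (differences are 2, 3, 4, … (increasing by 1 each time)).
Combining the parts gives 27  h  copper  10.

27  h  copper  10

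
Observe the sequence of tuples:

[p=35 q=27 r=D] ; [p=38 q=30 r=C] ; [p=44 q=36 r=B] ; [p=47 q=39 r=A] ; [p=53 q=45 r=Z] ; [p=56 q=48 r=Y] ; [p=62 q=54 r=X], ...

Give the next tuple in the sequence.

[p=65 q=57 r=W]

For the p, alternating steps +3, +6, +3, +6, …: 35, 38, 44, 47, 53, 56, 62 → 65.
For the q, always 8 less than the p: 27, 30, 36, 39, 45, 48, 54 → 57.
For the r, letters move back 1 place in the alphabet, wrapping A→Z: D, C, B, A, Z, Y, X → W.
Combining the parts gives [p=65 q=57 r=W].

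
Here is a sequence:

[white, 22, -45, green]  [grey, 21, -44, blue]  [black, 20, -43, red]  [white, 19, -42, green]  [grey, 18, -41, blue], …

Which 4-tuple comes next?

[black, 17, -40, red]

Shade: repeats white → grey → black; white, grey, black, white, grey → black.
Second coordinate: 22, 21, 20, 19, 18 → 17 (−1 each step).
Third coordinate goes -45, -44, -43, -42, -41 → -40 (+1 each step).
Colour — repeats green → blue → red: green, blue, red, green, blue → red.
Putting it together: [black, 17, -40, red].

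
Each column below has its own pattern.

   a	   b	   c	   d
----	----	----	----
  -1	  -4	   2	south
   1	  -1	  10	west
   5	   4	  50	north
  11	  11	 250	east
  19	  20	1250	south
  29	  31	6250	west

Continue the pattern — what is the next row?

Column a: differences are 2, 4, 6, … (increasing by 2 each time); -1, 1, 5, 11, 19, 29 → 41.
Column b: -4, -1, 4, 11, 20, 31 → 44 (differences are 3, 5, 7, … (increasing by 2 each time)).
Column c: ×5 each step, so 2, 10, 50, 250, 1250, 6250 → 31250.
For the column d, repeats south → west → north → east: south, west, north, east, south, west → north.
So the next row is 41  44  31250  north.

41  44  31250  north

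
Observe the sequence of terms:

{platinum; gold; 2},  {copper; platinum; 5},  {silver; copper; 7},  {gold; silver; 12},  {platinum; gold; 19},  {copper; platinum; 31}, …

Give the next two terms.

For the first metal, repeats platinum → copper → silver → gold: platinum, copper, silver, gold, platinum, copper → silver → gold.
Second metal goes gold, platinum, copper, silver, gold, platinum → copper → silver (repeats gold → platinum → copper → silver).
Third slot: 2, 5, 7, 12, 19, 31 → 50 → 81 (each term is the sum of the two before it).
So the next two terms are {silver; copper; 50} and {gold; silver; 81}.

{silver; copper; 50}, {gold; silver; 81}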